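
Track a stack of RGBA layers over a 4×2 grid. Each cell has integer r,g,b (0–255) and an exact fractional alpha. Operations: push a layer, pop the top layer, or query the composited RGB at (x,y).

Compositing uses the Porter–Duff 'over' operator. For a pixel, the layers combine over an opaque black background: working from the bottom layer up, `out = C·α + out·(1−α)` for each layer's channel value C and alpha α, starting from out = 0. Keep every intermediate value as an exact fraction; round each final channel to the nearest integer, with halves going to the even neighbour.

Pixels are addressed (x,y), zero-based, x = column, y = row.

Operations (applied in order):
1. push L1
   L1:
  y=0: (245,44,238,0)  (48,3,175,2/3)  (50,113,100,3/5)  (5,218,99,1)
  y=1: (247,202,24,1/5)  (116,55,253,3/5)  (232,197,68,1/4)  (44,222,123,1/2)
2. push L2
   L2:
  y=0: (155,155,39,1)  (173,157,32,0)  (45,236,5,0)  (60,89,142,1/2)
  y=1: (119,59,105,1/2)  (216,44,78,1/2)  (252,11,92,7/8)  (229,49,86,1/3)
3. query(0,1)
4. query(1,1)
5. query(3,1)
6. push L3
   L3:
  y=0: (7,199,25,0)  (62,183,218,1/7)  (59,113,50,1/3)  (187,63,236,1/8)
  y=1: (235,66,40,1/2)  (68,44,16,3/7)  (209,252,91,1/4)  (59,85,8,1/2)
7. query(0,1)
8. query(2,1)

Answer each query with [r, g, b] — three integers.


(0,1) stack=L1,L2; from [0,0,0]:
L1 α=1/5: [247/5, 202/5, 24/5]
L2 α=1/2: [421/5, 497/10, 549/10]
→ [84, 50, 55]

at x=1,y=1 over L1,L2:
+L1 (α=3/5) → [348/5, 33, 759/5]
+L2 (α=1/2) → [714/5, 77/2, 1149/10]
rounded: [143, 38, 115]

query (3,1) [L1,L2] — begin 0,0,0
after L1 α=1/2: [22, 111, 123/2]
after L2 α=1/3: [91, 271/3, 209/3]
rounded: [91, 90, 70]

at x=0,y=1 over L1,L2,L3:
after L1 α=1/5: [247/5, 202/5, 24/5]
after L2 α=1/2: [421/5, 497/10, 549/10]
after L3 α=1/2: [798/5, 1157/20, 949/20]
→ [160, 58, 47]

at x=2,y=1 over L1,L2,L3:
L1 α=1/4: [58, 197/4, 17]
L2 α=7/8: [911/4, 505/32, 661/8]
L3 α=1/4: [3569/16, 9579/128, 2711/32]
→ [223, 75, 85]


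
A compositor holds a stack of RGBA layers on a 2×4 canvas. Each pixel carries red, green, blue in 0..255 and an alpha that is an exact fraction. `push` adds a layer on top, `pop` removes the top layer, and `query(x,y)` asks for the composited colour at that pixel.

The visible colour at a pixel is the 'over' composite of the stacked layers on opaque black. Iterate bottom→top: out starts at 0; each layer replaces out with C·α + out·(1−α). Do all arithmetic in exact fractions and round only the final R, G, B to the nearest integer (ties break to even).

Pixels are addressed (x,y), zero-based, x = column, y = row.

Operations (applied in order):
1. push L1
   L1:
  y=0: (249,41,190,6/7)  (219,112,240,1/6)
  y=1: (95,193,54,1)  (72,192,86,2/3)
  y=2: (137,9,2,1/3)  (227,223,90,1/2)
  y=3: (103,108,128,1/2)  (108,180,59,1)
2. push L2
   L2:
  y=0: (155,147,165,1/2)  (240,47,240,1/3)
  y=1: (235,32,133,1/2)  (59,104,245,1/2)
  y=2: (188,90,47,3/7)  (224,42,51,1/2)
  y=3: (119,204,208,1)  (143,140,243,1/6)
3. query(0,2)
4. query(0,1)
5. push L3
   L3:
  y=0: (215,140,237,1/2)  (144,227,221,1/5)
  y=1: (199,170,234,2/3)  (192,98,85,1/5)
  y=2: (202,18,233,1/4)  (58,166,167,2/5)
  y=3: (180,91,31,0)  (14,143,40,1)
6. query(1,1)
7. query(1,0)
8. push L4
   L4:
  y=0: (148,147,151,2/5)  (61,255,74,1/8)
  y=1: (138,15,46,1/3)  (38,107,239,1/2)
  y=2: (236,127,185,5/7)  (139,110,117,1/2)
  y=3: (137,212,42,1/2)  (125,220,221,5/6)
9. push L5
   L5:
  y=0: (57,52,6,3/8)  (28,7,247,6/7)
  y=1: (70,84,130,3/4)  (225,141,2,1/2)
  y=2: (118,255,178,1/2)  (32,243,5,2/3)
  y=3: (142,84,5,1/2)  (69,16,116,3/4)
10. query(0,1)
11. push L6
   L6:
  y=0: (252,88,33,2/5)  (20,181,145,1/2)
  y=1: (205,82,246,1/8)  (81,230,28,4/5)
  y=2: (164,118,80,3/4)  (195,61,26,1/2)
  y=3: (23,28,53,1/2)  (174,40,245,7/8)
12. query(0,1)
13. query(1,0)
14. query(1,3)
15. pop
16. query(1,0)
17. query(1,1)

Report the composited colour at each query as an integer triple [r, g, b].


query (0,2) [L1,L2] — begin 0,0,0
L1 α=1/3: [137/3, 3, 2/3]
L2 α=3/7: [320/3, 282/7, 431/21]
= [107, 40, 21]

at x=0,y=1 over L1,L2:
after L1 α=1: [95, 193, 54]
after L2 α=1/2: [165, 225/2, 187/2]
rounded: [165, 112, 94]

(1,1) stack=L1,L2,L3; from [0,0,0]:
after L1 α=2/3: [48, 128, 172/3]
after L2 α=1/2: [107/2, 116, 907/6]
after L3 α=1/5: [406/5, 562/5, 2069/15]
→ [81, 112, 138]

query (1,0) [L1,L2,L3] — begin 0,0,0
L1 α=1/6: [73/2, 56/3, 40]
L2 α=1/3: [313/3, 253/9, 320/3]
L3 α=1/5: [1684/15, 611/9, 1943/15]
= [112, 68, 130]

at x=0,y=1 over L1,L2,L3,L4,L5:
+L1 (α=1) → [95, 193, 54]
+L2 (α=1/2) → [165, 225/2, 187/2]
+L3 (α=2/3) → [563/3, 905/6, 1123/6]
+L4 (α=1/3) → [1540/9, 950/9, 1261/9]
+L5 (α=3/4) → [1715/18, 1609/18, 4771/36]
= [95, 89, 133]

query (0,1) [L1,L2,L3,L4,L5,L6] — begin 0,0,0
L1 α=1: [95, 193, 54]
L2 α=1/2: [165, 225/2, 187/2]
L3 α=2/3: [563/3, 905/6, 1123/6]
L4 α=1/3: [1540/9, 950/9, 1261/9]
L5 α=3/4: [1715/18, 1609/18, 4771/36]
L6 α=1/8: [15695/144, 12739/144, 42253/288]
→ [109, 88, 147]

at x=1,y=0 over L1,L2,L3,L4,L5,L6:
L1 α=1/6: [73/2, 56/3, 40]
L2 α=1/3: [313/3, 253/9, 320/3]
L3 α=1/5: [1684/15, 611/9, 1943/15]
L4 α=1/8: [12703/120, 1643/18, 14711/120]
L5 α=6/7: [32863/840, 2399/126, 192551/840]
L6 α=1/2: [49663/1680, 25205/252, 314351/1680]
→ [30, 100, 187]

at x=1,y=3 over L1,L2,L3,L4,L5,L6:
after L1 α=1: [108, 180, 59]
after L2 α=1/6: [683/6, 520/3, 269/3]
after L3 α=1: [14, 143, 40]
after L4 α=5/6: [213/2, 1243/6, 1145/6]
after L5 α=3/4: [627/8, 1531/24, 3233/24]
after L6 α=7/8: [10371/64, 8251/192, 44393/192]
→ [162, 43, 231]

at x=1,y=0 over L1,L2,L3,L4,L5:
after L1 α=1/6: [73/2, 56/3, 40]
after L2 α=1/3: [313/3, 253/9, 320/3]
after L3 α=1/5: [1684/15, 611/9, 1943/15]
after L4 α=1/8: [12703/120, 1643/18, 14711/120]
after L5 α=6/7: [32863/840, 2399/126, 192551/840]
rounded: [39, 19, 229]

query (1,1) [L1,L2,L3,L4,L5] — begin 0,0,0
after L1 α=2/3: [48, 128, 172/3]
after L2 α=1/2: [107/2, 116, 907/6]
after L3 α=1/5: [406/5, 562/5, 2069/15]
after L4 α=1/2: [298/5, 1097/10, 2827/15]
after L5 α=1/2: [1423/10, 2507/20, 2857/30]
→ [142, 125, 95]


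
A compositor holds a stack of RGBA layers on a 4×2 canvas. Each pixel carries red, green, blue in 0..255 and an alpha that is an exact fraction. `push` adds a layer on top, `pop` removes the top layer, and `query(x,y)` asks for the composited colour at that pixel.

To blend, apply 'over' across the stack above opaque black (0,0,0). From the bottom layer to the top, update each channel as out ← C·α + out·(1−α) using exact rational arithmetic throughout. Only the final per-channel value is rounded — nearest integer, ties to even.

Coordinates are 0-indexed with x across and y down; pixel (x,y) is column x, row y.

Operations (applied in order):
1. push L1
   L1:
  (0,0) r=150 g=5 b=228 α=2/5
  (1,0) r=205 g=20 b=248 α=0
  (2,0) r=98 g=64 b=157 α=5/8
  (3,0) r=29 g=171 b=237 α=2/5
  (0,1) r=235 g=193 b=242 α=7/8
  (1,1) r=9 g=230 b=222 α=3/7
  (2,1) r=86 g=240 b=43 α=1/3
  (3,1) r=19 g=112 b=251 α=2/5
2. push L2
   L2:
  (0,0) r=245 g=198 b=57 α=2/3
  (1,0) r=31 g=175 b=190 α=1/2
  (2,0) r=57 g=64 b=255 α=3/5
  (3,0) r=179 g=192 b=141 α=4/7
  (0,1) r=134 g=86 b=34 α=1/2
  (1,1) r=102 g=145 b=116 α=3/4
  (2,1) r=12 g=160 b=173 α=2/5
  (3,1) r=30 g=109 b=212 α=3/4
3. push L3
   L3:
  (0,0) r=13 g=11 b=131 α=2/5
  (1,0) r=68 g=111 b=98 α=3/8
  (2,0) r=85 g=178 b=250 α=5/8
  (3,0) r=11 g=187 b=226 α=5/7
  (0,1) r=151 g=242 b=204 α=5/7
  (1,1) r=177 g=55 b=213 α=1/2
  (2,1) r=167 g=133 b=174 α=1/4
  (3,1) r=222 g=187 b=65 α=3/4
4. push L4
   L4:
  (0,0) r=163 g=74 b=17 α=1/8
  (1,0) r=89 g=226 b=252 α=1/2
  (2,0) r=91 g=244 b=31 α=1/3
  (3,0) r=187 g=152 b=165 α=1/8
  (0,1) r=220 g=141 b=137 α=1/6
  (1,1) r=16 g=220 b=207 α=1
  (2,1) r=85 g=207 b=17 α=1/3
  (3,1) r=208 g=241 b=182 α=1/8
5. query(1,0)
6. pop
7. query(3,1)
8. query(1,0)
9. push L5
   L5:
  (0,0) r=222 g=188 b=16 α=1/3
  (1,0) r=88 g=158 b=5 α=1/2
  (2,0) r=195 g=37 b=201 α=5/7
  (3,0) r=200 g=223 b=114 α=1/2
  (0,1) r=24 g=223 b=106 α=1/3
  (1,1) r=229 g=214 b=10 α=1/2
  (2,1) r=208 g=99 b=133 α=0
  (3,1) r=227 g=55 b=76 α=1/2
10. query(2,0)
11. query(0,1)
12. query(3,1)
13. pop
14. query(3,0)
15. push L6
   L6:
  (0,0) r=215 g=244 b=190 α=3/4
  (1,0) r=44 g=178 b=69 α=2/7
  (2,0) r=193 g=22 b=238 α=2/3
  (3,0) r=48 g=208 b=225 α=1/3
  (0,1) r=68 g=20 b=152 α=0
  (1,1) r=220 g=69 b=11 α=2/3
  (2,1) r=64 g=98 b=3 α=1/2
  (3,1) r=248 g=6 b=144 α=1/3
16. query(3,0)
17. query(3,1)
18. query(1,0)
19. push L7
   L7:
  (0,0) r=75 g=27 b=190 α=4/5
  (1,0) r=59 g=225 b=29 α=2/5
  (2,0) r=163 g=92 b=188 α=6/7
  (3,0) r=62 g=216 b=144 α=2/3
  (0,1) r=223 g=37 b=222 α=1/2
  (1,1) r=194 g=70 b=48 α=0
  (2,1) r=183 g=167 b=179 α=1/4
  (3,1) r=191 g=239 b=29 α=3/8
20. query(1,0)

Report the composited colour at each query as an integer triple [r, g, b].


(1,0) stack=L1,L2,L3,L4; from [0,0,0]:
after L1 α=0: [0, 0, 0]
after L2 α=1/2: [31/2, 175/2, 95]
after L3 α=3/8: [563/16, 1541/16, 769/8]
after L4 α=1/2: [1987/32, 5157/32, 2785/16]
rounded: [62, 161, 174]

at x=3,y=1 over L1,L2,L3:
+L1 (α=2/5) → [38/5, 224/5, 502/5]
+L2 (α=3/4) → [122/5, 1859/20, 1841/10]
+L3 (α=3/4) → [863/5, 13079/80, 3791/40]
→ [173, 163, 95]

at x=1,y=0 over L1,L2,L3:
after L1 α=0: [0, 0, 0]
after L2 α=1/2: [31/2, 175/2, 95]
after L3 α=3/8: [563/16, 1541/16, 769/8]
= [35, 96, 96]

query (2,0) [L1,L2,L3,L5] — begin 0,0,0
+L1 (α=5/8) → [245/4, 40, 785/8]
+L2 (α=3/5) → [587/10, 272/5, 769/4]
+L3 (α=5/8) → [6011/80, 2633/20, 7307/32]
+L5 (α=5/7) → [45011/280, 4483/70, 3341/16]
= [161, 64, 209]

at x=0,y=1 over L1,L2,L3,L5:
L1 α=7/8: [1645/8, 1351/8, 847/4]
L2 α=1/2: [2717/16, 2039/16, 983/8]
L3 α=5/7: [1251/8, 11719/56, 5063/28]
L5 α=1/3: [449/4, 17963/84, 6547/42]
→ [112, 214, 156]

query (3,1) [L1,L2,L3,L5] — begin 0,0,0
L1 α=2/5: [38/5, 224/5, 502/5]
L2 α=3/4: [122/5, 1859/20, 1841/10]
L3 α=3/4: [863/5, 13079/80, 3791/40]
L5 α=1/2: [999/5, 17479/160, 6831/80]
rounded: [200, 109, 85]

at x=3,y=0 over L1,L2,L3:
L1 α=2/5: [58/5, 342/5, 474/5]
L2 α=4/7: [3754/35, 4866/35, 606/5]
L3 α=5/7: [9433/245, 42457/245, 6862/35]
rounded: [39, 173, 196]

at x=3,y=0 over L1,L2,L3,L6:
L1 α=2/5: [58/5, 342/5, 474/5]
L2 α=4/7: [3754/35, 4866/35, 606/5]
L3 α=5/7: [9433/245, 42457/245, 6862/35]
L6 α=1/3: [30626/735, 135874/735, 21599/105]
= [42, 185, 206]

(3,1) stack=L1,L2,L3,L6; from [0,0,0]:
after L1 α=2/5: [38/5, 224/5, 502/5]
after L2 α=3/4: [122/5, 1859/20, 1841/10]
after L3 α=3/4: [863/5, 13079/80, 3791/40]
after L6 α=1/3: [2966/15, 13319/120, 6671/60]
rounded: [198, 111, 111]

query (1,0) [L1,L2,L3,L6] — begin 0,0,0
after L1 α=0: [0, 0, 0]
after L2 α=1/2: [31/2, 175/2, 95]
after L3 α=3/8: [563/16, 1541/16, 769/8]
after L6 α=2/7: [4223/112, 13401/112, 707/8]
rounded: [38, 120, 88]

(1,0) stack=L1,L2,L3,L6,L7; from [0,0,0]:
after L1 α=0: [0, 0, 0]
after L2 α=1/2: [31/2, 175/2, 95]
after L3 α=3/8: [563/16, 1541/16, 769/8]
after L6 α=2/7: [4223/112, 13401/112, 707/8]
after L7 α=2/5: [5177/112, 90603/560, 517/8]
→ [46, 162, 65]


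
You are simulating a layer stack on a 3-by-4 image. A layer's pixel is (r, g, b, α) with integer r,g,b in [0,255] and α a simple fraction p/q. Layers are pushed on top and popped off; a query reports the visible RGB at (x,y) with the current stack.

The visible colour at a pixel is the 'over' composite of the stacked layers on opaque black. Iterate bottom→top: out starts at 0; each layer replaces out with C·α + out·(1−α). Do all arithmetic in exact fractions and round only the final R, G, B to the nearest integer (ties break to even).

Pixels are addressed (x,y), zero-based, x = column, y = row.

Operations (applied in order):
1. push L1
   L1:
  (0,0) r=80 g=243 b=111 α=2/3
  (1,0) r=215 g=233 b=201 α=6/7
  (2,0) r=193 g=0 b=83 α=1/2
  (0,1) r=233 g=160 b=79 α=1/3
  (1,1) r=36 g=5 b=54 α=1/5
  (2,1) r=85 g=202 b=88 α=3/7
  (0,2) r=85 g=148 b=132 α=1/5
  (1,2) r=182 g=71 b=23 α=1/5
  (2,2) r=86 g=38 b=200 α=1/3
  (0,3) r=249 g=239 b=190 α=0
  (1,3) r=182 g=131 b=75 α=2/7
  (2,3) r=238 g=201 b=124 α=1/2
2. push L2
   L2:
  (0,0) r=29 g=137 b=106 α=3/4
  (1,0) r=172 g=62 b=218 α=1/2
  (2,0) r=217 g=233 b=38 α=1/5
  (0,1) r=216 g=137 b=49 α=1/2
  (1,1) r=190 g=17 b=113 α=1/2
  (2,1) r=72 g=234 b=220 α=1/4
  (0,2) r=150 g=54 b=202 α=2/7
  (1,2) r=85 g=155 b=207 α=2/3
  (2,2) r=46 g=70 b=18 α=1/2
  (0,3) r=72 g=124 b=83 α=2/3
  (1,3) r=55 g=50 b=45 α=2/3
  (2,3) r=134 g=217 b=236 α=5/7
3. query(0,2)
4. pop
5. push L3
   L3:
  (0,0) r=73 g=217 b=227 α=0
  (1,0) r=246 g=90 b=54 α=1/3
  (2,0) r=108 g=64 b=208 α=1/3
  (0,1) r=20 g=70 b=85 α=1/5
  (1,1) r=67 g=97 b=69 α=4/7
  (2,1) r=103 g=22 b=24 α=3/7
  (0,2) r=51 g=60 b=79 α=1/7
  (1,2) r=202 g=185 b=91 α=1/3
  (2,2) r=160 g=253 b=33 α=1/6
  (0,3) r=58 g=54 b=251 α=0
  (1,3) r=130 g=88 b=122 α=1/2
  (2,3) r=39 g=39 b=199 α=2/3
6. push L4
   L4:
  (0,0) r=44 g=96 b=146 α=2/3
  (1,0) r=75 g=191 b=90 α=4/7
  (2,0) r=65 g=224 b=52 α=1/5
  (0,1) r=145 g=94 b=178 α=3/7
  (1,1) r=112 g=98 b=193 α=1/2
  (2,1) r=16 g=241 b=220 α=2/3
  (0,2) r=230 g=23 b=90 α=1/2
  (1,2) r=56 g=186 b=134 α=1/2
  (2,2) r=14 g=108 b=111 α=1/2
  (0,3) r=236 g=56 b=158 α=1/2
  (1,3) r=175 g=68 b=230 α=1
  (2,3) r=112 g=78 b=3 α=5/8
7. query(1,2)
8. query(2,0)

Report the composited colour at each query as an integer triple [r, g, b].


(0,2) stack=L1,L2; from [0,0,0]:
after L1 α=1/5: [17, 148/5, 132/5]
after L2 α=2/7: [55, 256/7, 536/7]
= [55, 37, 77]

at x=1,y=2 over L1,L3,L4:
+L1 (α=1/5) → [182/5, 71/5, 23/5]
+L3 (α=1/3) → [458/5, 1067/15, 167/5]
+L4 (α=1/2) → [369/5, 3857/30, 837/10]
rounded: [74, 129, 84]

query (2,0) [L1,L3,L4] — begin 0,0,0
L1 α=1/2: [193/2, 0, 83/2]
L3 α=1/3: [301/3, 64/3, 97]
L4 α=1/5: [1399/15, 928/15, 88]
rounded: [93, 62, 88]


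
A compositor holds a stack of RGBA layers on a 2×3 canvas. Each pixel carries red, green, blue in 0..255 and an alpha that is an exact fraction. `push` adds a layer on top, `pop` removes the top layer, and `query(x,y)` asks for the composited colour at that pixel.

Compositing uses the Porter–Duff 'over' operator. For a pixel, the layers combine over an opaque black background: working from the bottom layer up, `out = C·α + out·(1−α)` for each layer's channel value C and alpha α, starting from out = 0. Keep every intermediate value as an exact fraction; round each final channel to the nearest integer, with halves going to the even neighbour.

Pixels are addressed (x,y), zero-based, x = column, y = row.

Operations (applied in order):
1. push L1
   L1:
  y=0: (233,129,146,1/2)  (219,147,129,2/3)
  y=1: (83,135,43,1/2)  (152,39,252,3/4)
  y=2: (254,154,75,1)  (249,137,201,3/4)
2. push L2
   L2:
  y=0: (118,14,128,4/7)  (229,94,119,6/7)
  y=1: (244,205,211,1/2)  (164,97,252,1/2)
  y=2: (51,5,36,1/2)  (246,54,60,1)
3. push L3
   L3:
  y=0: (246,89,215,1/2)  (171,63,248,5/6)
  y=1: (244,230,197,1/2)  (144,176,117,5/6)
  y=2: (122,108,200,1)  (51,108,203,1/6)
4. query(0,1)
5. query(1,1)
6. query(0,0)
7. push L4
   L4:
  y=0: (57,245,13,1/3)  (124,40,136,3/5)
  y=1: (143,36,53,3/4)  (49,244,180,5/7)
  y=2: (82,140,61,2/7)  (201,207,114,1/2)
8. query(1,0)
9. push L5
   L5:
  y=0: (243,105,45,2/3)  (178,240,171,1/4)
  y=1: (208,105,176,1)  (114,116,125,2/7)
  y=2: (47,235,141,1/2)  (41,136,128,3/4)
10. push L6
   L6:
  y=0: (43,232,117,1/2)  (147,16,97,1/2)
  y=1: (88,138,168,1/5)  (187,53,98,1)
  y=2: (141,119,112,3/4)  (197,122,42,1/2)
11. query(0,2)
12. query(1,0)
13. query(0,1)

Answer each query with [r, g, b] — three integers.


at x=0,y=1 over L1,L2,L3:
after L1 α=1/2: [83/2, 135/2, 43/2]
after L2 α=1/2: [571/4, 545/4, 465/4]
after L3 α=1/2: [1547/8, 1465/8, 1253/8]
rounded: [193, 183, 157]

at x=1,y=1 over L1,L2,L3:
after L1 α=3/4: [114, 117/4, 189]
after L2 α=1/2: [139, 505/8, 441/2]
after L3 α=5/6: [859/6, 2515/16, 537/4]
= [143, 157, 134]

(0,0) stack=L1,L2,L3; from [0,0,0]:
L1 α=1/2: [233/2, 129/2, 73]
L2 α=4/7: [1643/14, 499/14, 731/7]
L3 α=1/2: [5087/28, 1745/28, 1118/7]
→ [182, 62, 160]

(1,0) stack=L1,L2,L3,L4; from [0,0,0]:
+L1 (α=2/3) → [146, 98, 86]
+L2 (α=6/7) → [1520/7, 662/7, 800/7]
+L3 (α=5/6) → [7505/42, 2867/42, 1580/7]
+L4 (α=3/5) → [15317/105, 5387/105, 6016/35]
→ [146, 51, 172]

at x=0,y=2 over L1,L2,L3,L4,L5,L6:
L1 α=1: [254, 154, 75]
L2 α=1/2: [305/2, 159/2, 111/2]
L3 α=1: [122, 108, 200]
L4 α=2/7: [774/7, 820/7, 1122/7]
L5 α=1/2: [1103/14, 2465/14, 2109/14]
L6 α=3/4: [7025/56, 7463/56, 6813/56]
= [125, 133, 122]

query (1,0) [L1,L2,L3,L4,L5,L6] — begin 0,0,0
after L1 α=2/3: [146, 98, 86]
after L2 α=6/7: [1520/7, 662/7, 800/7]
after L3 α=5/6: [7505/42, 2867/42, 1580/7]
after L4 α=3/5: [15317/105, 5387/105, 6016/35]
after L5 α=1/4: [21547/140, 13787/140, 24033/140]
after L6 α=1/2: [42127/280, 16027/280, 37613/280]
→ [150, 57, 134]

(0,1) stack=L1,L2,L3,L4,L5,L6; from [0,0,0]:
L1 α=1/2: [83/2, 135/2, 43/2]
L2 α=1/2: [571/4, 545/4, 465/4]
L3 α=1/2: [1547/8, 1465/8, 1253/8]
L4 α=3/4: [4979/32, 2329/32, 2525/32]
L5 α=1: [208, 105, 176]
L6 α=1/5: [184, 558/5, 872/5]
→ [184, 112, 174]


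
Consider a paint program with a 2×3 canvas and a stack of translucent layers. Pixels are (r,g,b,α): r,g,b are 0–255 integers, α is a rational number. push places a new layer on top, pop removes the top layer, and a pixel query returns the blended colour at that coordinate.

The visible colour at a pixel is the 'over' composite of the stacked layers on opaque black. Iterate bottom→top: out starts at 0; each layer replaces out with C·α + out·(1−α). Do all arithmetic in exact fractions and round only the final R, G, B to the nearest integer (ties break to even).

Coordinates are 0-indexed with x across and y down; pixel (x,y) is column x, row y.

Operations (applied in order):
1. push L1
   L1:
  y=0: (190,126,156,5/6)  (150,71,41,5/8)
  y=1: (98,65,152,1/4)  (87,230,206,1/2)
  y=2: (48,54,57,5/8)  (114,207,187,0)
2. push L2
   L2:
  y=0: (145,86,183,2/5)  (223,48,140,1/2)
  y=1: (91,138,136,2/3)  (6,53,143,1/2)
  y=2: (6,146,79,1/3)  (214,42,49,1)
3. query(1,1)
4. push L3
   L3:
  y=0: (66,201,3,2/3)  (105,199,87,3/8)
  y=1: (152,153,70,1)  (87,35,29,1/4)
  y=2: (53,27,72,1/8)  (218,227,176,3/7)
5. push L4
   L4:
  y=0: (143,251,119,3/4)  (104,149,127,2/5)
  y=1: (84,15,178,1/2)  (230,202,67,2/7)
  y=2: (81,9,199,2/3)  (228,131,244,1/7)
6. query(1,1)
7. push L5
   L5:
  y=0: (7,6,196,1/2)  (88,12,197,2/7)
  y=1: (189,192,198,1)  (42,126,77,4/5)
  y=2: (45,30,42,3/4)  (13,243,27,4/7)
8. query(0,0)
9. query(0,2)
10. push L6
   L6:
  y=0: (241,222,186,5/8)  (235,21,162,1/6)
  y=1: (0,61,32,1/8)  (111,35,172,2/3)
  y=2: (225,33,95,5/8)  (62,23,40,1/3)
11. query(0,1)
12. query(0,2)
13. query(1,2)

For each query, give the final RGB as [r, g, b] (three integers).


query (1,1) [L1,L2] — begin 0,0,0
+L1 (α=1/2) → [87/2, 115, 103]
+L2 (α=1/2) → [99/4, 84, 123]
= [25, 84, 123]

query (1,1) [L1,L2,L3,L4] — begin 0,0,0
+L1 (α=1/2) → [87/2, 115, 103]
+L2 (α=1/2) → [99/4, 84, 123]
+L3 (α=1/4) → [645/16, 287/4, 199/2]
+L4 (α=2/7) → [10585/112, 3051/28, 1263/14]
= [95, 109, 90]

at x=0,y=0 over L1,L2,L3,L4,L5:
after L1 α=5/6: [475/3, 105, 130]
after L2 α=2/5: [153, 487/5, 756/5]
after L3 α=2/3: [95, 2497/15, 262/5]
after L4 α=3/4: [131, 3448/15, 2047/20]
after L5 α=1/2: [69, 1769/15, 5967/40]
→ [69, 118, 149]

at x=0,y=2 over L1,L2,L3,L4,L5:
after L1 α=5/8: [30, 135/4, 285/8]
after L2 α=1/3: [22, 427/6, 601/12]
after L3 α=1/8: [207/8, 3151/48, 5071/96]
after L4 α=2/3: [501/8, 4015/144, 43279/288]
after L5 α=3/4: [1581/32, 16975/576, 79567/1152]
→ [49, 29, 69]

at x=0,y=1 over L1,L2,L3,L4,L5,L6:
after L1 α=1/4: [49/2, 65/4, 38]
after L2 α=2/3: [413/6, 1169/12, 310/3]
after L3 α=1: [152, 153, 70]
after L4 α=1/2: [118, 84, 124]
after L5 α=1: [189, 192, 198]
after L6 α=1/8: [1323/8, 1405/8, 709/4]
= [165, 176, 177]

at x=0,y=2 over L1,L2,L3,L4,L5,L6:
after L1 α=5/8: [30, 135/4, 285/8]
after L2 α=1/3: [22, 427/6, 601/12]
after L3 α=1/8: [207/8, 3151/48, 5071/96]
after L4 α=2/3: [501/8, 4015/144, 43279/288]
after L5 α=3/4: [1581/32, 16975/576, 79567/1152]
after L6 α=5/8: [40743/256, 48655/1536, 261967/3072]
= [159, 32, 85]

at x=1,y=2 over L1,L2,L3,L4,L5,L6:
after L1 α=0: [0, 0, 0]
after L2 α=1: [214, 42, 49]
after L3 α=3/7: [1510/7, 849/7, 724/7]
after L4 α=1/7: [10656/49, 6011/49, 6052/49]
after L5 α=4/7: [34516/343, 65661/343, 23448/343]
after L6 α=1/3: [90298/1029, 139211/1029, 60616/1029]
→ [88, 135, 59]


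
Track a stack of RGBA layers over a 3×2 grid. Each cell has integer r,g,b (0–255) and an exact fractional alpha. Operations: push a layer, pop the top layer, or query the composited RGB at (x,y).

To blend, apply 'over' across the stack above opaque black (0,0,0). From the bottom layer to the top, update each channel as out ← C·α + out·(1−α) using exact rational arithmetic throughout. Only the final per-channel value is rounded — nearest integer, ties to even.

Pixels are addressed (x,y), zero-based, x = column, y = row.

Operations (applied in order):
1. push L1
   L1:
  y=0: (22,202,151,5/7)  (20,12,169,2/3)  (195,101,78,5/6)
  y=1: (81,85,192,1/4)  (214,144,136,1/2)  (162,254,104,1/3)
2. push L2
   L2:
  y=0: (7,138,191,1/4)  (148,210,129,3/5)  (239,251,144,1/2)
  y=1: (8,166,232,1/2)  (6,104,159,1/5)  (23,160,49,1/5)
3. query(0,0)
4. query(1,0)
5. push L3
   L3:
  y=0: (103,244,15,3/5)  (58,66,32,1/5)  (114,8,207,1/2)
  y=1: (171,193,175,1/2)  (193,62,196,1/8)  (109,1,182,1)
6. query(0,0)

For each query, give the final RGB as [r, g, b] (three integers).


query (0,0) [L1,L2] — begin 0,0,0
+L1 (α=5/7) → [110/7, 1010/7, 755/7]
+L2 (α=1/4) → [379/28, 999/7, 1801/14]
→ [14, 143, 129]

(1,0) stack=L1,L2; from [0,0,0]:
L1 α=2/3: [40/3, 8, 338/3]
L2 α=3/5: [1412/15, 646/5, 1837/15]
rounded: [94, 129, 122]

query (0,0) [L1,L2,L3] — begin 0,0,0
L1 α=5/7: [110/7, 1010/7, 755/7]
L2 α=1/4: [379/28, 999/7, 1801/14]
L3 α=3/5: [941/14, 7122/35, 2116/35]
→ [67, 203, 60]


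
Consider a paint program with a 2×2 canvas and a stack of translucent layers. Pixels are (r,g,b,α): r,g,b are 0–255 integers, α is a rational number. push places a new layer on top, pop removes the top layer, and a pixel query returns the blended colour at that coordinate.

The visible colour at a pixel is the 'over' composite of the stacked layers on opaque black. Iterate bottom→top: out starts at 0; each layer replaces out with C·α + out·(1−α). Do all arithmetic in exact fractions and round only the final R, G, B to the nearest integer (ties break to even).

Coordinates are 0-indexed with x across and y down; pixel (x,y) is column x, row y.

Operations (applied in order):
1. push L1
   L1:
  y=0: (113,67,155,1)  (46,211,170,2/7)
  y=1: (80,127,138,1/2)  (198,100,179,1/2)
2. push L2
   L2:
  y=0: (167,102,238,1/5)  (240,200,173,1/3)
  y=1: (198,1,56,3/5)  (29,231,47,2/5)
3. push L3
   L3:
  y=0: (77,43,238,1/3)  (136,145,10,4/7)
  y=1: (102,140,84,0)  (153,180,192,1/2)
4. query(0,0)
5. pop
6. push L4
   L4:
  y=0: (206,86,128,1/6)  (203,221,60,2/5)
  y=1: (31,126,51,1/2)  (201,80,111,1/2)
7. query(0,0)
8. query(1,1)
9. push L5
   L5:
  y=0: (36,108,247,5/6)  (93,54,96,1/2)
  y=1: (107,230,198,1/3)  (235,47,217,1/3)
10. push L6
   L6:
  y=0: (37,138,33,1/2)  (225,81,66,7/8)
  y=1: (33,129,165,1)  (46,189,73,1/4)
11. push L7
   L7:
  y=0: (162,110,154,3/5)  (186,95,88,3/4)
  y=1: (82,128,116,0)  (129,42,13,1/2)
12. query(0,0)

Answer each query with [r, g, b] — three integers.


query (0,0) [L1,L2,L3] — begin 0,0,0
after L1 α=1: [113, 67, 155]
after L2 α=1/5: [619/5, 74, 858/5]
after L3 α=1/3: [541/5, 191/3, 2906/15]
rounded: [108, 64, 194]

(0,0) stack=L1,L2,L4; from [0,0,0]:
+L1 (α=1) → [113, 67, 155]
+L2 (α=1/5) → [619/5, 74, 858/5]
+L4 (α=1/6) → [275/2, 76, 493/3]
rounded: [138, 76, 164]

(1,1) stack=L1,L2,L4; from [0,0,0]:
after L1 α=1/2: [99, 50, 179/2]
after L2 α=2/5: [71, 612/5, 145/2]
after L4 α=1/2: [136, 506/5, 367/4]
→ [136, 101, 92]

(0,0) stack=L1,L2,L4,L5,L6,L7; from [0,0,0]:
L1 α=1: [113, 67, 155]
L2 α=1/5: [619/5, 74, 858/5]
L4 α=1/6: [275/2, 76, 493/3]
L5 α=5/6: [635/12, 308/3, 2099/9]
L6 α=1/2: [1079/24, 361/3, 1198/9]
L7 α=3/5: [6911/60, 1712/15, 6554/45]
rounded: [115, 114, 146]


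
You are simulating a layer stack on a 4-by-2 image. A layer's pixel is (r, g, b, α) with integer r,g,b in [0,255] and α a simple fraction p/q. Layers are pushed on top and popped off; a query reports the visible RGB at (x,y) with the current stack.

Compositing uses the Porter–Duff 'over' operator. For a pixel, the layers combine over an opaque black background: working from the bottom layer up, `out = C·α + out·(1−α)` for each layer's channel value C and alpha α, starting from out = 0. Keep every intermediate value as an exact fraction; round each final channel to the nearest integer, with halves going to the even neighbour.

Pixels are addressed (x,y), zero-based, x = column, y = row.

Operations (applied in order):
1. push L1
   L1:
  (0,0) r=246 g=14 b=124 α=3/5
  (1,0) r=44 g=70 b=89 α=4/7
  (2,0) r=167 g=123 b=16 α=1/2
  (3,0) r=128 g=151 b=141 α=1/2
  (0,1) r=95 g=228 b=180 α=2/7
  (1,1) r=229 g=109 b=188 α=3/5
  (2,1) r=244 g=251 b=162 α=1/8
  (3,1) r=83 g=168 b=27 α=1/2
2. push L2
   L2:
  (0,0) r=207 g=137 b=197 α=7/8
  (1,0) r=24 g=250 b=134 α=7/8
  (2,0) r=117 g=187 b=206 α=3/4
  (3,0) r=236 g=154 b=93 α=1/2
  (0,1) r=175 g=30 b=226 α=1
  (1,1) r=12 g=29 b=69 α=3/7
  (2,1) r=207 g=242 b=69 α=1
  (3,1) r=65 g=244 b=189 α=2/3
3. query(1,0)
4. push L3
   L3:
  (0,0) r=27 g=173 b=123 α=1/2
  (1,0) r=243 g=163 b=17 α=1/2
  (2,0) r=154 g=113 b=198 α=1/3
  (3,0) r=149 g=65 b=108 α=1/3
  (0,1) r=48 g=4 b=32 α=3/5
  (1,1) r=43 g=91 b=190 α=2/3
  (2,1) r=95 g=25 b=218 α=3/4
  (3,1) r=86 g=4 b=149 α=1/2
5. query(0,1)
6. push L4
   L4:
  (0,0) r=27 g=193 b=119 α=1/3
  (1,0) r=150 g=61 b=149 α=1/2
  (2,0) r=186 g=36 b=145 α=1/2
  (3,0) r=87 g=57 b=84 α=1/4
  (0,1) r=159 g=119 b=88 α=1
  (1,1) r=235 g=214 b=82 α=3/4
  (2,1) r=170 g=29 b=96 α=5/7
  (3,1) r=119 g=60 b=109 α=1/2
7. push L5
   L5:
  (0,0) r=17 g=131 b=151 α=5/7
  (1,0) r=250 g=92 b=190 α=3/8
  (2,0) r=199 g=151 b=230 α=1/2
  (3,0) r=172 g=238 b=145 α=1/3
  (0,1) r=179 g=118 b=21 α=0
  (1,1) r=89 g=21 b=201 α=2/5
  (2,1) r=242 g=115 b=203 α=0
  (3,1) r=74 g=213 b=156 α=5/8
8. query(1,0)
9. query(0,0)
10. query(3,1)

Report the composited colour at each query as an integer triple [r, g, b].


at x=1,y=0 over L1,L2:
after L1 α=4/7: [176/7, 40, 356/7]
after L2 α=7/8: [169/7, 895/4, 3461/28]
= [24, 224, 124]

at x=0,y=1 over L1,L2,L3:
+L1 (α=2/7) → [190/7, 456/7, 360/7]
+L2 (α=1) → [175, 30, 226]
+L3 (α=3/5) → [494/5, 72/5, 548/5]
rounded: [99, 14, 110]

at x=1,y=0 over L1,L2,L3,L4,L5:
+L1 (α=4/7) → [176/7, 40, 356/7]
+L2 (α=7/8) → [169/7, 895/4, 3461/28]
+L3 (α=1/2) → [935/7, 1547/8, 3937/56]
+L4 (α=1/2) → [1985/14, 2035/16, 12281/112]
+L5 (α=3/8) → [20425/112, 14591/128, 125245/896]
= [182, 114, 140]

at x=0,y=0 over L1,L2,L3,L4,L5:
L1 α=3/5: [738/5, 42/5, 372/5]
L2 α=7/8: [7983/40, 4837/40, 7267/40]
L3 α=1/2: [9063/80, 11757/80, 12187/80]
L4 α=1/3: [3381/40, 19477/120, 5649/40]
L5 α=5/7: [5081/140, 58777/420, 20749/140]
→ [36, 140, 148]

(3,1) stack=L1,L2,L3,L4,L5; from [0,0,0]:
+L1 (α=1/2) → [83/2, 84, 27/2]
+L2 (α=2/3) → [343/6, 572/3, 261/2]
+L3 (α=1/2) → [859/12, 292/3, 559/4]
+L4 (α=1/2) → [2287/24, 236/3, 995/8]
+L5 (α=5/8) → [5247/64, 1301/8, 9225/64]
→ [82, 163, 144]


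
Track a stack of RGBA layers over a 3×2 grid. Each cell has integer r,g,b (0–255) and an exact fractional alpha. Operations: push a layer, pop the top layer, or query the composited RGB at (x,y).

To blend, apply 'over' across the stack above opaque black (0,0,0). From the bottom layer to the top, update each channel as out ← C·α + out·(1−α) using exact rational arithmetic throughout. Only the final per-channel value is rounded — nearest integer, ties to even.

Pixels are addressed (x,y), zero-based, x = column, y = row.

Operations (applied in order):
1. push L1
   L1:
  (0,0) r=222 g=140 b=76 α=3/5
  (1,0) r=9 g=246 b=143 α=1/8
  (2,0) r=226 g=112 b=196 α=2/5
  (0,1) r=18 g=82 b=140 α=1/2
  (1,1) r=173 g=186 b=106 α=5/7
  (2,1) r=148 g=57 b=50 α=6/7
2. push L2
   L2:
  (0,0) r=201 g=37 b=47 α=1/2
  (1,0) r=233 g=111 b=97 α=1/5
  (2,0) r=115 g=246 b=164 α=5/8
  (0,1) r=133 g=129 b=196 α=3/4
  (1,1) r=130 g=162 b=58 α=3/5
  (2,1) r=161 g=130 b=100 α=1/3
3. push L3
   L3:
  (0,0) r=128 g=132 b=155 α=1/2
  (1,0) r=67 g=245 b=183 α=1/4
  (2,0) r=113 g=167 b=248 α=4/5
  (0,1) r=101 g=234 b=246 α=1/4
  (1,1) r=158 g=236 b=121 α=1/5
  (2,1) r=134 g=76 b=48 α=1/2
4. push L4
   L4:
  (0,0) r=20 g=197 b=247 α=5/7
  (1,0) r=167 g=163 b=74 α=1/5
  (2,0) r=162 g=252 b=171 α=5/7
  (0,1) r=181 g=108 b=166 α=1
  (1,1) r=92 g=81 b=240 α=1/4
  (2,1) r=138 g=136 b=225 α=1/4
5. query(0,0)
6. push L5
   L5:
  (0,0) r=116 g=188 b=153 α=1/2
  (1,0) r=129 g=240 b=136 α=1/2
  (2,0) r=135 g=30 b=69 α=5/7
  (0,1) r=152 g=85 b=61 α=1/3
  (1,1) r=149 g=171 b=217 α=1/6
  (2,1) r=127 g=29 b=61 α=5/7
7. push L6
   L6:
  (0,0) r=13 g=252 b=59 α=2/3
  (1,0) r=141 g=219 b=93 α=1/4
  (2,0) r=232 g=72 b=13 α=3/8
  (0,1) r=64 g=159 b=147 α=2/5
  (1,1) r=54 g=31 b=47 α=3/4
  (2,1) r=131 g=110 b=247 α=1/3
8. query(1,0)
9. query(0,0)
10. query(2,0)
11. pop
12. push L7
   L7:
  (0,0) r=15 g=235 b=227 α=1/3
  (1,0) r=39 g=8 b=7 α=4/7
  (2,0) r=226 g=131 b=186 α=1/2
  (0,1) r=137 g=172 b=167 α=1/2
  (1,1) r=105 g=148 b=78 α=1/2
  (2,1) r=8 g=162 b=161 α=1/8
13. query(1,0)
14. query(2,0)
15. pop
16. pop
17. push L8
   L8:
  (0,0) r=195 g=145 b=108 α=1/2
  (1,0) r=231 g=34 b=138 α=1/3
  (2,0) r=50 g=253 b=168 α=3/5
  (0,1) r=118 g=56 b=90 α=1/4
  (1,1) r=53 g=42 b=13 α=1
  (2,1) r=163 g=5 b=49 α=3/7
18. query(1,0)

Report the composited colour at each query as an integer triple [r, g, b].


(0,0) stack=L1,L2,L3,L4; from [0,0,0]:
L1 α=3/5: [666/5, 84, 228/5]
L2 α=1/2: [1671/10, 121/2, 463/10]
L3 α=1/2: [2951/20, 385/4, 2013/20]
L4 α=5/7: [3951/70, 2355/14, 14363/70]
= [56, 168, 205]

(1,0) stack=L1,L2,L3,L4,L5,L6; from [0,0,0]:
L1 α=1/8: [9/8, 123/4, 143/8]
L2 α=1/5: [95/2, 234/5, 337/10]
L3 α=1/4: [419/8, 1927/20, 2841/40]
L4 α=1/5: [753/10, 2742/25, 3581/50]
L5 α=1/2: [2043/20, 4371/25, 10381/100]
L6 α=1/4: [8949/80, 4647/25, 40443/400]
= [112, 186, 101]

query (0,0) [L1,L2,L3,L4,L5,L6] — begin 0,0,0
+L1 (α=3/5) → [666/5, 84, 228/5]
+L2 (α=1/2) → [1671/10, 121/2, 463/10]
+L3 (α=1/2) → [2951/20, 385/4, 2013/20]
+L4 (α=5/7) → [3951/70, 2355/14, 14363/70]
+L5 (α=1/2) → [12071/140, 4987/28, 25073/140]
+L6 (α=2/3) → [5237/140, 19099/84, 41593/420]
→ [37, 227, 99]

(2,0) stack=L1,L2,L3,L4,L5,L6; from [0,0,0]:
L1 α=2/5: [452/5, 224/5, 392/5]
L2 α=5/8: [4231/40, 3411/20, 1319/10]
L3 α=4/5: [22311/200, 16771/100, 11239/50]
L4 α=5/7: [103311/700, 79771/350, 32614/175]
L5 α=5/7: [339561/2450, 106021/1225, 125603/1225]
L6 α=3/8: [680601/3920, 158941/1960, 67579/980]
= [174, 81, 69]

at x=1,y=0 over L1,L2,L3,L4,L5,L7:
L1 α=1/8: [9/8, 123/4, 143/8]
L2 α=1/5: [95/2, 234/5, 337/10]
L3 α=1/4: [419/8, 1927/20, 2841/40]
L4 α=1/5: [753/10, 2742/25, 3581/50]
L5 α=1/2: [2043/20, 4371/25, 10381/100]
L7 α=4/7: [9249/140, 13913/175, 4849/100]
→ [66, 80, 48]

query (2,0) [L1,L2,L3,L4,L5,L7] — begin 0,0,0
after L1 α=2/5: [452/5, 224/5, 392/5]
after L2 α=5/8: [4231/40, 3411/20, 1319/10]
after L3 α=4/5: [22311/200, 16771/100, 11239/50]
after L4 α=5/7: [103311/700, 79771/350, 32614/175]
after L5 α=5/7: [339561/2450, 106021/1225, 125603/1225]
after L7 α=1/2: [893261/4900, 133248/1225, 353453/2450]
= [182, 109, 144]

query (1,0) [L1,L2,L3,L4,L8] — begin 0,0,0
after L1 α=1/8: [9/8, 123/4, 143/8]
after L2 α=1/5: [95/2, 234/5, 337/10]
after L3 α=1/4: [419/8, 1927/20, 2841/40]
after L4 α=1/5: [753/10, 2742/25, 3581/50]
after L8 α=1/3: [636/5, 6334/75, 7031/75]
rounded: [127, 84, 94]


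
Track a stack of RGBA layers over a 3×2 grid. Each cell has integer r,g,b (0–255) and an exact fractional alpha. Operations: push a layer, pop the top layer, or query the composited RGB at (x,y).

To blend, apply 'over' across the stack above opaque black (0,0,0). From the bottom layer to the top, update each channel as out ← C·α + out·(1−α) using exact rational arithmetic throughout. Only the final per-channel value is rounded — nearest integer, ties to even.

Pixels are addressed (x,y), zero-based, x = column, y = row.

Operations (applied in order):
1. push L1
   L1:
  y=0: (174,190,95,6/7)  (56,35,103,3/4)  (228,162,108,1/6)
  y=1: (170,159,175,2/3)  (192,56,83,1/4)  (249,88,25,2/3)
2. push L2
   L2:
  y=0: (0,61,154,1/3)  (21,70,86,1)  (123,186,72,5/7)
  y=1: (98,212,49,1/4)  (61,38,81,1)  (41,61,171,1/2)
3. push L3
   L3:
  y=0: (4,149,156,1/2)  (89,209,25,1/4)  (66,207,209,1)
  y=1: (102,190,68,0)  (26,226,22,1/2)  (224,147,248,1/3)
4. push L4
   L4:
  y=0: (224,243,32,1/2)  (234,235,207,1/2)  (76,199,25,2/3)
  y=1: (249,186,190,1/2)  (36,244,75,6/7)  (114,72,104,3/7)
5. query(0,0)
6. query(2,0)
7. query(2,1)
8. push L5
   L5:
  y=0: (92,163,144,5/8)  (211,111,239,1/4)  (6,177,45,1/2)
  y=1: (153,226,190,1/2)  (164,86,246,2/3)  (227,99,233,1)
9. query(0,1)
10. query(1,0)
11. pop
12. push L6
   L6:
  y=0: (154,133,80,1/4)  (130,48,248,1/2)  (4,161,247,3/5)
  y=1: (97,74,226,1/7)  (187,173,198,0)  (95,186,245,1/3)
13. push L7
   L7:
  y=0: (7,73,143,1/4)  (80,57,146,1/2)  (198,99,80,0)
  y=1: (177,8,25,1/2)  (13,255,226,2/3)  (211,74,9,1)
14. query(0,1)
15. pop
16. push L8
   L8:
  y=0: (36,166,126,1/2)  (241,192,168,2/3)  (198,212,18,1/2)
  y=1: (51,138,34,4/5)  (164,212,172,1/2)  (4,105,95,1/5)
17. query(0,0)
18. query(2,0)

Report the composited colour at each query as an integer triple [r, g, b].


at x=0,y=0 over L1,L2,L3,L4:
L1 α=6/7: [1044/7, 1140/7, 570/7]
L2 α=1/3: [696/7, 2707/21, 2218/21]
L3 α=1/2: [362/7, 2918/21, 2747/21]
L4 α=1/2: [965/7, 8021/42, 3419/42]
= [138, 191, 81]

(2,0) stack=L1,L2,L3,L4; from [0,0,0]:
+L1 (α=1/6) → [38, 27, 18]
+L2 (α=5/7) → [691/7, 984/7, 396/7]
+L3 (α=1) → [66, 207, 209]
+L4 (α=2/3) → [218/3, 605/3, 259/3]
= [73, 202, 86]

at x=2,y=1 over L1,L2,L3,L4:
+L1 (α=2/3) → [166, 176/3, 50/3]
+L2 (α=1/2) → [207/2, 359/6, 563/6]
+L3 (α=1/3) → [431/3, 800/9, 1307/9]
+L4 (α=3/7) → [2750/21, 5144/63, 1148/9]
rounded: [131, 82, 128]

at x=0,y=1 over L1,L2,L3,L4,L5:
after L1 α=2/3: [340/3, 106, 350/3]
after L2 α=1/4: [219/2, 265/2, 399/4]
after L3 α=0: [219/2, 265/2, 399/4]
after L4 α=1/2: [717/4, 637/4, 1159/8]
after L5 α=1/2: [1329/8, 1541/8, 2679/16]
= [166, 193, 167]

at x=1,y=0 over L1,L2,L3,L4,L5:
+L1 (α=3/4) → [42, 105/4, 309/4]
+L2 (α=1) → [21, 70, 86]
+L3 (α=1/4) → [38, 419/4, 283/4]
+L4 (α=1/2) → [136, 1359/8, 1111/8]
+L5 (α=1/4) → [619/4, 4965/32, 5245/32]
= [155, 155, 164]

query (0,1) [L1,L2,L3,L4,L6,L7] — begin 0,0,0
L1 α=2/3: [340/3, 106, 350/3]
L2 α=1/4: [219/2, 265/2, 399/4]
L3 α=0: [219/2, 265/2, 399/4]
L4 α=1/2: [717/4, 637/4, 1159/8]
L6 α=1/7: [335/2, 2059/14, 4381/28]
L7 α=1/2: [689/4, 2171/28, 5081/56]
rounded: [172, 78, 91]

query (0,0) [L1,L2,L3,L4,L6,L8] — begin 0,0,0
+L1 (α=6/7) → [1044/7, 1140/7, 570/7]
+L2 (α=1/3) → [696/7, 2707/21, 2218/21]
+L3 (α=1/2) → [362/7, 2918/21, 2747/21]
+L4 (α=1/2) → [965/7, 8021/42, 3419/42]
+L6 (α=1/4) → [3973/28, 9883/56, 4539/56]
+L8 (α=1/2) → [4981/56, 19179/112, 11595/112]
→ [89, 171, 104]

at x=2,y=0 over L1,L2,L3,L4,L6,L8:
after L1 α=1/6: [38, 27, 18]
after L2 α=5/7: [691/7, 984/7, 396/7]
after L3 α=1: [66, 207, 209]
after L4 α=2/3: [218/3, 605/3, 259/3]
after L6 α=3/5: [472/15, 2659/15, 2741/15]
after L8 α=1/2: [1721/15, 5839/30, 3011/30]
= [115, 195, 100]


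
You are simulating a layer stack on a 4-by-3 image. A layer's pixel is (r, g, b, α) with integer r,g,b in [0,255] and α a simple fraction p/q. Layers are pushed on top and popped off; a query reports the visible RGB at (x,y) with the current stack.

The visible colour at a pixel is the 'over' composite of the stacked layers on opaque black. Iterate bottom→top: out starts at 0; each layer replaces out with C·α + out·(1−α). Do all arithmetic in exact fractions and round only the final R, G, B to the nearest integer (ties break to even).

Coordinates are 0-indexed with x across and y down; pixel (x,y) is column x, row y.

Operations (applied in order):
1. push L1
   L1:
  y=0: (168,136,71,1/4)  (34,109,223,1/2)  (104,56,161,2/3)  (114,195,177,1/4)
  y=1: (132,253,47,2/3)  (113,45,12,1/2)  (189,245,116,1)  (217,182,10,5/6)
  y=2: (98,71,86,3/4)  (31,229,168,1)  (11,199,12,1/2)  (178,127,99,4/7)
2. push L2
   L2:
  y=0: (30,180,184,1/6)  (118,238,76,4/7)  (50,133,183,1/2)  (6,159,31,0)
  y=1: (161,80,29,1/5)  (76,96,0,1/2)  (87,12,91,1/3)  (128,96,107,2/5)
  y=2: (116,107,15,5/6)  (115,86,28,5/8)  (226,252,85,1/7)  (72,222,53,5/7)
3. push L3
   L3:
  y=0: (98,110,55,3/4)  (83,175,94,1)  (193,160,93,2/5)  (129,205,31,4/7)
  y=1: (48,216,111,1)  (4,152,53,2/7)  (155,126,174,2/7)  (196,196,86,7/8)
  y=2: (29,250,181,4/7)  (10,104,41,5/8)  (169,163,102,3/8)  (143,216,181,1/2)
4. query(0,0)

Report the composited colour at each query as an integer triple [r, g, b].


at x=0,y=0 over L1,L2,L3:
after L1 α=1/4: [42, 34, 71/4]
after L2 α=1/6: [40, 175/3, 1091/24]
after L3 α=3/4: [167/2, 1165/12, 5051/96]
rounded: [84, 97, 53]


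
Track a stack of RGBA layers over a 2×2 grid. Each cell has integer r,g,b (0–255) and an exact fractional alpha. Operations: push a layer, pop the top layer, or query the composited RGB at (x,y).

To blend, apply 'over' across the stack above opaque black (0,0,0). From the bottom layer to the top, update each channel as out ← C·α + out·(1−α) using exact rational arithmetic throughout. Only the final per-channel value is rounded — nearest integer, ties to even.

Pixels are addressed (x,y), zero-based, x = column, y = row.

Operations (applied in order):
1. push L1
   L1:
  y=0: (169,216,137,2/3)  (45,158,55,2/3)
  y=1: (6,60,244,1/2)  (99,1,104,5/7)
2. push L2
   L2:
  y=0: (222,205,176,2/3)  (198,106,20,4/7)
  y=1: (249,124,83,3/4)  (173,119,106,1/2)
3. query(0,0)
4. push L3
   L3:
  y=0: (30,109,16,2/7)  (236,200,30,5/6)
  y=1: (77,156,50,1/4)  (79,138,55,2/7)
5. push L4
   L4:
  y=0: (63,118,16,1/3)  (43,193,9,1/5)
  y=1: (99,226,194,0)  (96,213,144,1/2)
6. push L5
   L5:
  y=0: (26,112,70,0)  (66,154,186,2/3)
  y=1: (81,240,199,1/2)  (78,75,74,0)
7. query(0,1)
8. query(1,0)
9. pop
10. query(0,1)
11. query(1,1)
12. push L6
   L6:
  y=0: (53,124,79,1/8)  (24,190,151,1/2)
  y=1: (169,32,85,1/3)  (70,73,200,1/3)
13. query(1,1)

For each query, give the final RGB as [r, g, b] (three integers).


(0,0) stack=L1,L2; from [0,0,0]:
L1 α=2/3: [338/3, 144, 274/3]
L2 α=2/3: [1670/9, 554/3, 1330/9]
rounded: [186, 185, 148]

(0,1) stack=L1,L2,L3,L4,L5; from [0,0,0]:
L1 α=1/2: [3, 30, 122]
L2 α=3/4: [375/2, 201/2, 371/4]
L3 α=1/4: [1279/8, 915/8, 1313/16]
L4 α=0: [1279/8, 915/8, 1313/16]
L5 α=1/2: [1927/16, 2835/16, 4497/32]
= [120, 177, 141]

query (1,0) [L1,L2,L3,L4,L5] — begin 0,0,0
after L1 α=2/3: [30, 316/3, 110/3]
after L2 α=4/7: [126, 740/7, 190/7]
after L3 α=5/6: [653/3, 1290/7, 620/21]
after L4 α=1/5: [2741/15, 6511/35, 2669/105]
after L5 α=2/3: [4721/45, 17291/105, 41729/315]
→ [105, 165, 132]

at x=0,y=1 over L1,L2,L3,L4:
L1 α=1/2: [3, 30, 122]
L2 α=3/4: [375/2, 201/2, 371/4]
L3 α=1/4: [1279/8, 915/8, 1313/16]
L4 α=0: [1279/8, 915/8, 1313/16]
→ [160, 114, 82]

at x=1,y=1 over L1,L2,L3,L4:
+L1 (α=5/7) → [495/7, 5/7, 520/7]
+L2 (α=1/2) → [853/7, 419/7, 631/7]
+L3 (α=2/7) → [5371/49, 4027/49, 3925/49]
+L4 (α=1/2) → [10075/98, 7232/49, 10981/98]
rounded: [103, 148, 112]

query (1,1) [L1,L2,L3,L4,L6] — begin 0,0,0
+L1 (α=5/7) → [495/7, 5/7, 520/7]
+L2 (α=1/2) → [853/7, 419/7, 631/7]
+L3 (α=2/7) → [5371/49, 4027/49, 3925/49]
+L4 (α=1/2) → [10075/98, 7232/49, 10981/98]
+L6 (α=1/3) → [13505/147, 18041/147, 6927/49]
→ [92, 123, 141]


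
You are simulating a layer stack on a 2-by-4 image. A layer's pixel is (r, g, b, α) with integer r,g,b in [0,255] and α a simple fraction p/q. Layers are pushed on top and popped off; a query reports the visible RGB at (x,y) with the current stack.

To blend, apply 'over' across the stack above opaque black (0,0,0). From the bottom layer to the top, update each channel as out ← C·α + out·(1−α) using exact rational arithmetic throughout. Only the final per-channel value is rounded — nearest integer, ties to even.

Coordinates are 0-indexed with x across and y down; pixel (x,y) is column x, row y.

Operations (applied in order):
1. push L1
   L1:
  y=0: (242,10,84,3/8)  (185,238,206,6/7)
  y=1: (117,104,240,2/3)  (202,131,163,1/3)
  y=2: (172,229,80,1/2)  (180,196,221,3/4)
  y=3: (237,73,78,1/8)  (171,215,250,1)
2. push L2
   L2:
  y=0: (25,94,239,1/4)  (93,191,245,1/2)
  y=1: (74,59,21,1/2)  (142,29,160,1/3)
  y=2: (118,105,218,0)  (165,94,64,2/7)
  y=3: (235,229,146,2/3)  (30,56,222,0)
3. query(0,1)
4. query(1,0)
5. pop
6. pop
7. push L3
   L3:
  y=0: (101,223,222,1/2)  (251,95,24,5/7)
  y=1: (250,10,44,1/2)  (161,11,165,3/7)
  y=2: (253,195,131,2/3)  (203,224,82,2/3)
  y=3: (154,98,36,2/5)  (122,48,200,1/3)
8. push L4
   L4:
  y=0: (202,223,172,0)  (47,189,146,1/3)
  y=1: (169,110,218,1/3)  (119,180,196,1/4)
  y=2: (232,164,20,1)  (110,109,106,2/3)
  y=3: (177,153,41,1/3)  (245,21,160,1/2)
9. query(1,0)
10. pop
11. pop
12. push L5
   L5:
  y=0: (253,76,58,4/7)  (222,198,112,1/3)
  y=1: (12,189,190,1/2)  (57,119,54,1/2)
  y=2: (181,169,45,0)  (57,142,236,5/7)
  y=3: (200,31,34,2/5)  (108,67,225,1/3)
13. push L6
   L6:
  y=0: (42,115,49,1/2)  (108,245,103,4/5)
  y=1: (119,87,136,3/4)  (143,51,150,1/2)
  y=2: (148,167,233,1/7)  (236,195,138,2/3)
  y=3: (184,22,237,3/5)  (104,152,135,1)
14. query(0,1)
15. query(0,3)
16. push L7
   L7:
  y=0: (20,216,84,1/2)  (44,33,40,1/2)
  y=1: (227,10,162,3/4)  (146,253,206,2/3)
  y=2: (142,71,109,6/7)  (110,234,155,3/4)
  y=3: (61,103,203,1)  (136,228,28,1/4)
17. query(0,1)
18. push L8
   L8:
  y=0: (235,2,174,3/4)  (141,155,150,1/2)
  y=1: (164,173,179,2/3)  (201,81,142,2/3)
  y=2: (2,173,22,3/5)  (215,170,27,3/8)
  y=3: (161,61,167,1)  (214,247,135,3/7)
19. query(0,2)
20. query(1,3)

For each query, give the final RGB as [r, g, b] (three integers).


(0,1) stack=L1,L2; from [0,0,0]:
after L1 α=2/3: [78, 208/3, 160]
after L2 α=1/2: [76, 385/6, 181/2]
= [76, 64, 90]

query (1,0) [L1,L2] — begin 0,0,0
L1 α=6/7: [1110/7, 204, 1236/7]
L2 α=1/2: [1761/14, 395/2, 2951/14]
→ [126, 198, 211]

query (1,0) [L3,L4] — begin 0,0,0
+L3 (α=5/7) → [1255/7, 475/7, 120/7]
+L4 (α=1/3) → [2839/21, 2273/21, 1262/21]
→ [135, 108, 60]

(0,1) stack=L5,L6; from [0,0,0]:
after L5 α=1/2: [6, 189/2, 95]
after L6 α=3/4: [363/4, 711/8, 503/4]
= [91, 89, 126]

(0,3) stack=L5,L6; from [0,0,0]:
after L5 α=2/5: [80, 62/5, 68/5]
after L6 α=3/5: [712/5, 454/25, 3691/25]
rounded: [142, 18, 148]

query (0,1) [L5,L6,L7] — begin 0,0,0
L5 α=1/2: [6, 189/2, 95]
L6 α=3/4: [363/4, 711/8, 503/4]
L7 α=3/4: [3087/16, 951/32, 2447/16]
rounded: [193, 30, 153]

(0,2) stack=L5,L6,L7,L8; from [0,0,0]:
L5 α=0: [0, 0, 0]
L6 α=1/7: [148/7, 167/7, 233/7]
L7 α=6/7: [6112/49, 3149/49, 4811/49]
L8 α=3/5: [12518/245, 31729/245, 12856/245]
= [51, 130, 52]

query (1,3) [L5,L6,L7,L8] — begin 0,0,0
+L5 (α=1/3) → [36, 67/3, 75]
+L6 (α=1) → [104, 152, 135]
+L7 (α=1/4) → [112, 171, 433/4]
+L8 (α=3/7) → [1090/7, 1425/7, 838/7]
rounded: [156, 204, 120]
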